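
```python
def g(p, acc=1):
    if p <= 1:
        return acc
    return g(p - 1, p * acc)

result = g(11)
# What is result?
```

Accumulator trace (n, acc): (11, 1) -> (10, 11) -> (9, 110) -> (8, 990) -> (7, 7920) -> (6, 55440) -> (5, 332640) -> (4, 1663200) -> (3, 6652800) -> (2, 19958400) -> (1, 39916800) -> return 39916800

Answer: 39916800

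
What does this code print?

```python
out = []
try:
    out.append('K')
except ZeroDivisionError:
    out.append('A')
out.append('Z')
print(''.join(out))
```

Execution trace: 'K' (try body, no exception) → 'Z' (after the try/except). Output: KZ

Answer: KZ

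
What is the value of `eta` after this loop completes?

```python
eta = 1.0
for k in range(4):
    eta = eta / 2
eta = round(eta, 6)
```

Halving LR 4 times: 1 / 2^4
`eta` takes the values: 1.0 → 0.5 → 0.25 → 0.125 → 0.0625

Answer: 0.0625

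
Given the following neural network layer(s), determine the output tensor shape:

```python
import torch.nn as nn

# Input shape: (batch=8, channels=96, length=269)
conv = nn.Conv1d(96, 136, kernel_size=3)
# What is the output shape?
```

Input: (8, 96, 269) -> Output: (8, 136, 267)

Answer: (8, 136, 267)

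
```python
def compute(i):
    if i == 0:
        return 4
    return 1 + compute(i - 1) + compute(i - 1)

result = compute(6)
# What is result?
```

compute(i) = 1 + 2·compute(i-1), compute(0)=4. Closed form: (4+1)·2^6 - 1 = 319.

Answer: 319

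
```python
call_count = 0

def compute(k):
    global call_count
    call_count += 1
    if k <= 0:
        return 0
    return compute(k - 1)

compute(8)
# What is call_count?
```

Linear recursion stepping by 1: 9 calls from k=8 down to ≤0.

Answer: 9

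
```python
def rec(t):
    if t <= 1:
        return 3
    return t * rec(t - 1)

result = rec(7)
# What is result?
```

rec(7) = 7 * 6 * 5 * 4 * 3 * 2 * 3 = 15120

Answer: 15120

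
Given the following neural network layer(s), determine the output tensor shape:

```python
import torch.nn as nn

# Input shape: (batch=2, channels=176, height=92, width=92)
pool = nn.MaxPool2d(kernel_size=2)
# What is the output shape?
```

Input: (2, 176, 92, 92) -> Output: (2, 176, 46, 46)

Answer: (2, 176, 46, 46)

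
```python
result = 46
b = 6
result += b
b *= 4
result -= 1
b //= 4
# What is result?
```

Trace:
`result = 46` → result = 46
`b = 6` → b = 6
`result += b` → result = 52
`b *= 4` → b = 24
`result -= 1` → result = 51
`b //= 4` → b = 6
So result = 51

Answer: 51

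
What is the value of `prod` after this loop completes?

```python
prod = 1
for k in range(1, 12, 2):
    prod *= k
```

Product of 1, 3, 5, ... up to 11
`prod` takes the values: 1 → 3 → 15 → 105 → 945 → 10395

Answer: 10395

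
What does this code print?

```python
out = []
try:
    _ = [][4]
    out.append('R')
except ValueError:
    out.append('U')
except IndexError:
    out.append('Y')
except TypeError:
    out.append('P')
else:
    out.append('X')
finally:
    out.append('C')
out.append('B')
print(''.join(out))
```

Execution trace: 'Y' (except IndexError) → 'C' (finally) → 'B' (after the try/except). Output: YCB

Answer: YCB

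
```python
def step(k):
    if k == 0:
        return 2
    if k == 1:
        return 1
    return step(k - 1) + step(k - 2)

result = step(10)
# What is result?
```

Build up from base cases: step(0)=2, step(1)=1, step(2)=3, step(3)=4, step(4)=7, step(5)=11, step(6)=18, ..., step(10)=123

Answer: 123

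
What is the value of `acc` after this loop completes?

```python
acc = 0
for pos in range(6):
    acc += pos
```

Sum of 0 to 5 = 15
`acc` takes the values: 0 → 1 → 3 → 6 → 10 → 15

Answer: 15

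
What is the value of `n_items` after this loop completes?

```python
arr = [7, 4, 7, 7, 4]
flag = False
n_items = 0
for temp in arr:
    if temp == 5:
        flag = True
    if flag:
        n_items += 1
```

Count elements after first 5 in [7, 4, 7, 7, 4]
`n_items` takes the values: 0

Answer: 0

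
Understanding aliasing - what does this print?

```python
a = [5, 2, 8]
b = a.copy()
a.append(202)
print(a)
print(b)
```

Key concept: list.copy() creates independent copy.
Step by step:
`a = [5, 2, 8]` → a = [5, 2, 8]
`b = a.copy()` → b = [5, 2, 8]
`a.append(202)` → a = [5, 2, 8, 202]
`print(a)` → prints [5, 2, 8, 202]
`print(b)` → prints [5, 2, 8]

Answer:
[5, 2, 8, 202]
[5, 2, 8]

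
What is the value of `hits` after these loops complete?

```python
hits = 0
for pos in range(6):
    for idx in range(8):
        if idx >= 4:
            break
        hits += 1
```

Inner breaks at 4, outer runs 6 times
`hits` takes the values: 0 → 1 → 2 → 3 → 4 → 5 → 6 → 7 → 8 → 9 → 10 → 11 → 12 → 13 → 14 → 15 → 16 → 17 → 18 → 19 → 20 → 21 → 22 → 23 → 24

Answer: 24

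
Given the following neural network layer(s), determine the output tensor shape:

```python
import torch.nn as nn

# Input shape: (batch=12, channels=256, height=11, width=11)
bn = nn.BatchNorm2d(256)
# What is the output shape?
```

Input: (12, 256, 11, 11) -> Output: (12, 256, 11, 11)

Answer: (12, 256, 11, 11)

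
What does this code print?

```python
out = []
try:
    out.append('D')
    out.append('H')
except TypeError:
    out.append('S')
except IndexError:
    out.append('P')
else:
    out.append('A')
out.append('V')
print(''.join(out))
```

Execution trace: 'D' (try body) → 'H' (try body, no exception) → 'A' (else) → 'V' (after the try/except). Output: DHAV

Answer: DHAV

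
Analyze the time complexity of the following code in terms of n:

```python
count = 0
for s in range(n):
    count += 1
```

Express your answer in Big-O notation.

Each loop level contributes: n. Multiplying the contributions gives O(n).

Answer: O(n)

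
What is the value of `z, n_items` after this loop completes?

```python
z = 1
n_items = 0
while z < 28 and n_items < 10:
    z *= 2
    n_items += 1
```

Double until >= 28 or 10 iterations
`z, n_items` takes the values: (1, 0) → (2, 0) → (2, 1) → (4, 1) → (4, 2) → (8, 2) → (8, 3) → (16, 3) → (16, 4) → (32, 4) → (32, 5)

Answer: 32, 5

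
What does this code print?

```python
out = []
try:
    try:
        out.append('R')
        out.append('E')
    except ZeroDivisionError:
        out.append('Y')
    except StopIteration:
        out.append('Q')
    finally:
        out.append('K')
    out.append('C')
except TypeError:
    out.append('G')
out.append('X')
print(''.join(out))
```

Execution trace: 'R' (inner try body) → 'E' (inner try body, no exception) → 'K' (inner finally) → 'C' (try body, no exception) → 'X' (after the try/except). Output: REKCX

Answer: REKCX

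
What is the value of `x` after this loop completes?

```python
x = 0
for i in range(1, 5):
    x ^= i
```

XOR of 1 to 4
`x` takes the values: 0 → 1 → 3 → 0 → 4

Answer: 4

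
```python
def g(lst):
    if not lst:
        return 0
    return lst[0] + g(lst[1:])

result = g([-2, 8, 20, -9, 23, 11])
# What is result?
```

(-2) + 8 + 20 + (-9) + 23 + 11 + 0 = 51

Answer: 51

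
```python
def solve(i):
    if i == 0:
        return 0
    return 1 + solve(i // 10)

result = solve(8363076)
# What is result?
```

Count of digits of 8363076: 7

Answer: 7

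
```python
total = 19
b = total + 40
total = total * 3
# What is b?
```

Trace:
`total = 19` → total = 19
`b = total + 40` → b = 59
`total = total * 3` → total = 57
So b = 59

Answer: 59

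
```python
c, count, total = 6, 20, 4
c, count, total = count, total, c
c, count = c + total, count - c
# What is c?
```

Trace:
`c, count, total = 6, 20, 4` → c = 6; count = 20; total = 4
`c, count, total = count, total, c` → c = 20; count = 4; total = 6
`c, count = c + total, count - c` → c = 26; count = -16
So c = 26

Answer: 26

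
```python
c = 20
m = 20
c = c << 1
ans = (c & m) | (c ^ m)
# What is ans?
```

Trace:
`c = 20` → c = 20
`m = 20` → m = 20
`c = c << 1` → c = 40
`ans = (c & m) | (c ^ m)` → ans = 60
So ans = 60

Answer: 60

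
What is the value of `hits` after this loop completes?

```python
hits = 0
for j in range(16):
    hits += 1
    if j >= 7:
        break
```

Loop breaks when j reaches 7, hits is 8
`hits` takes the values: 0 → 1 → 2 → 3 → 4 → 5 → 6 → 7 → 8

Answer: 8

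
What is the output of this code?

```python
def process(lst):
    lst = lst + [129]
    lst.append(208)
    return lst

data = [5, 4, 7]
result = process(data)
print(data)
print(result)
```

Key concept: rebinding parameter vs mutation.
Step by step:
`data = [5, 4, 7]` → data = [5, 4, 7]
`result = process(data)` → result = [5, 4, 7, 129, 208]
`print(data)` → prints [5, 4, 7]
`print(result)` → prints [5, 4, 7, 129, 208]

Answer:
[5, 4, 7]
[5, 4, 7, 129, 208]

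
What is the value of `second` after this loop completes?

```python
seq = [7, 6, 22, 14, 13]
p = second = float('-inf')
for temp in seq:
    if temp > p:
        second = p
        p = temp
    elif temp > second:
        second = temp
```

Second largest (with repeats) in [7, 6, 22, 14, 13]
`second` takes the values: -inf → 6 → 7 → 14

Answer: 14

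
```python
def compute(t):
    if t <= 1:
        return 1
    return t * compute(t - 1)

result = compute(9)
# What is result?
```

compute(9) = 9 * 8 * 7 * 6 * 5 * 4 * 3 * 2 * 1 = 362880

Answer: 362880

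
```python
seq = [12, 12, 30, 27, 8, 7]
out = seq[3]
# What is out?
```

Trace:
`seq = [12, 12, 30, 27, 8, 7]` → seq = [12, 12, 30, 27, 8, 7]
`out = seq[3]` → out = 27
So out = 27

Answer: 27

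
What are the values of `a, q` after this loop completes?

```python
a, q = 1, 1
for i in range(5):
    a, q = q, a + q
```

Fibonacci: after 5 iterations
`a, q` takes the values: (1, 1) → (1, 2) → (2, 3) → (3, 5) → (5, 8) → (8, 13)

Answer: 8, 13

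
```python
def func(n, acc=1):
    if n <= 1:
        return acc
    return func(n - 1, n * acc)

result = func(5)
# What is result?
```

Accumulator trace (n, acc): (5, 1) -> (4, 5) -> (3, 20) -> (2, 60) -> (1, 120) -> return 120

Answer: 120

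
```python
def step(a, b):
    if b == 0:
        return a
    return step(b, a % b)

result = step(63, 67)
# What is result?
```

step(63, 67) -> step(67, 63) -> step(63, 4) -> step(4, 3) -> step(3, 1) -> step(1, 0) -> 1

Answer: 1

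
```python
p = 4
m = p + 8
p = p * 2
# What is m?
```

Trace:
`p = 4` → p = 4
`m = p + 8` → m = 12
`p = p * 2` → p = 8
So m = 12

Answer: 12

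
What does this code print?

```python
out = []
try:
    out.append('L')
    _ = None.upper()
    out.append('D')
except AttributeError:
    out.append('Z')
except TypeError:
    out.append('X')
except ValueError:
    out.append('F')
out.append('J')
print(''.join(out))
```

Execution trace: 'L' (try body) → 'Z' (except AttributeError) → 'J' (after the try/except). Output: LZJ

Answer: LZJ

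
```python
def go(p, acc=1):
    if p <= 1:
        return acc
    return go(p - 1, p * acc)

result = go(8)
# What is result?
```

Accumulator trace (n, acc): (8, 1) -> (7, 8) -> (6, 56) -> (5, 336) -> (4, 1680) -> (3, 6720) -> (2, 20160) -> (1, 40320) -> return 40320

Answer: 40320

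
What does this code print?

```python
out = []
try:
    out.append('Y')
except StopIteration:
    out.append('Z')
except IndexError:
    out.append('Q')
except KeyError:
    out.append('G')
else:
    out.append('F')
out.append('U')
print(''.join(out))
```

Execution trace: 'Y' (try body, no exception) → 'F' (else) → 'U' (after the try/except). Output: YFU

Answer: YFU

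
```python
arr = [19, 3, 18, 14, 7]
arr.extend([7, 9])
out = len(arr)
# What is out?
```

Trace:
`arr = [19, 3, 18, 14, 7]` → arr = [19, 3, 18, 14, 7]
`arr.extend([7, 9])` → arr = [19, 3, 18, 14, 7, 7, 9]
`out = len(arr)` → out = 7
So out = 7

Answer: 7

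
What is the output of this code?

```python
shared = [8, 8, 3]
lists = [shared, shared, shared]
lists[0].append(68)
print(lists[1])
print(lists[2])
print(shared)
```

Key concept: list of same reference.
Step by step:
`shared = [8, 8, 3]` → shared = [8, 8, 3]
`lists = [shared, shared, shared]` → lists = [[8, 8, 3], [8, 8, 3], [8, 8, 3]]
`lists[0].append(68)` → shared = [8, 8, 3, 68]; lists = [[8, 8, 3, 68], [8, 8, 3, 68], [8, 8, 3, 68]]
`print(lists[1])` → prints [8, 8, 3, 68]
`print(lists[2])` → prints [8, 8, 3, 68]
`print(shared)` → prints [8, 8, 3, 68]

Answer:
[8, 8, 3, 68]
[8, 8, 3, 68]
[8, 8, 3, 68]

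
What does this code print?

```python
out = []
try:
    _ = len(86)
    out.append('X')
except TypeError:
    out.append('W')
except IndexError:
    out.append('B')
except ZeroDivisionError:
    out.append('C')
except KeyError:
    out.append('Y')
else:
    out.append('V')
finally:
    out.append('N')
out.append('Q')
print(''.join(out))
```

Execution trace: 'W' (except TypeError) → 'N' (finally) → 'Q' (after the try/except). Output: WNQ

Answer: WNQ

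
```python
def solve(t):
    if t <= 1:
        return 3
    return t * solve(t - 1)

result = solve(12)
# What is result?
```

solve(12) = 12 * 11 * 10 * 9 * 8 * 7 * 6 * 5 * 4 * 3 * 2 * 3 = 1437004800

Answer: 1437004800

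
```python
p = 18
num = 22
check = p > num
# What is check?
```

Trace:
`p = 18` → p = 18
`num = 22` → num = 22
`check = p > num` → check = False
So check = False

Answer: False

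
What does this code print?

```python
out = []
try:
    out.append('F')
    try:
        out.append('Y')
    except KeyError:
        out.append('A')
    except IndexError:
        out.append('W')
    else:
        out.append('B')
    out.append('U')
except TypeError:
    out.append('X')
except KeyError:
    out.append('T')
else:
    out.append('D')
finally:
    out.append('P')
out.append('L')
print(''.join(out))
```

Execution trace: 'F' (try body) → 'Y' (inner try body, no exception) → 'B' (inner else) → 'U' (try body, no exception) → 'D' (else) → 'P' (finally) → 'L' (after the try/except). Output: FYBUDPL

Answer: FYBUDPL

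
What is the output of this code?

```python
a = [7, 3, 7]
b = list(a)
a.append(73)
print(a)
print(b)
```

Key concept: list() constructor creates copy.
Step by step:
`a = [7, 3, 7]` → a = [7, 3, 7]
`b = list(a)` → b = [7, 3, 7]
`a.append(73)` → a = [7, 3, 7, 73]
`print(a)` → prints [7, 3, 7, 73]
`print(b)` → prints [7, 3, 7]

Answer:
[7, 3, 7, 73]
[7, 3, 7]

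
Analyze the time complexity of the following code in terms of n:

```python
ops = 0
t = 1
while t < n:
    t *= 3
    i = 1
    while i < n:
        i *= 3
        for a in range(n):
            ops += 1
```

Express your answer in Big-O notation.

Each loop level contributes: log n × log n × n. Multiplying the contributions gives O(n log² n).

Answer: O(n log² n)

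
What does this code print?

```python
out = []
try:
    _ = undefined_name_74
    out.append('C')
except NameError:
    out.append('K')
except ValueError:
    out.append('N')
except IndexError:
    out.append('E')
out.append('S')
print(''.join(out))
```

Execution trace: 'K' (except NameError) → 'S' (after the try/except). Output: KS

Answer: KS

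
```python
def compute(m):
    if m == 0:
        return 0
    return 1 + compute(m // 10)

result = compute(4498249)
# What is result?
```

Count of digits of 4498249: 7

Answer: 7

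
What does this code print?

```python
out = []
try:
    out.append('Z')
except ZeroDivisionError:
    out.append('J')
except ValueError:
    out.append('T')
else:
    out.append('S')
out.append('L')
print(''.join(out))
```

Execution trace: 'Z' (try body, no exception) → 'S' (else) → 'L' (after the try/except). Output: ZSL

Answer: ZSL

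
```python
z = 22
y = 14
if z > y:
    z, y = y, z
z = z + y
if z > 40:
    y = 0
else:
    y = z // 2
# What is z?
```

Trace:
`z = 22` → z = 22
`y = 14` → y = 14
`if z > y: ...` → z > y is True → z = 14; y = 22
`z = z + y` → z = 36
`if z > 40: ...` → z > 40 is False, take else branch → y = 18
So z = 36

Answer: 36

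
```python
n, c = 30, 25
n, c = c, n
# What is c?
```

Trace:
`n, c = 30, 25` → n = 30; c = 25
`n, c = c, n` → n = 25; c = 30
So c = 30

Answer: 30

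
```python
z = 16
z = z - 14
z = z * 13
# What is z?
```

Trace:
`z = 16` → z = 16
`z = z - 14` → z = 2
`z = z * 13` → z = 26
So z = 26

Answer: 26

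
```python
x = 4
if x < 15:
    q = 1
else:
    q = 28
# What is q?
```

Trace:
`x = 4` → x = 4
`if x < 15: ...` → x < 15 is True → q = 1
So q = 1

Answer: 1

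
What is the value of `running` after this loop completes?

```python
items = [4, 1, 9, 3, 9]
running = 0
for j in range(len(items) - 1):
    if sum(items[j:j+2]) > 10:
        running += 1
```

Count windows with sum > 10
`running` takes the values: 0 → 1 → 2

Answer: 2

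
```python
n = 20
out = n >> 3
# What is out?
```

Trace:
`n = 20` → n = 20
`out = n >> 3` → out = 2
So out = 2

Answer: 2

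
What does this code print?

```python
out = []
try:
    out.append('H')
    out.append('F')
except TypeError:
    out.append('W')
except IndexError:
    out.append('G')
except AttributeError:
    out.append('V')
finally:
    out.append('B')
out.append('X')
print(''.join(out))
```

Execution trace: 'H' (try body) → 'F' (try body, no exception) → 'B' (finally) → 'X' (after the try/except). Output: HFBX

Answer: HFBX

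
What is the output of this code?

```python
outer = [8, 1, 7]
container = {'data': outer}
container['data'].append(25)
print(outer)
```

Key concept: dict holds reference to list.
Step by step:
`outer = [8, 1, 7]` → outer = [8, 1, 7]
`container = {'data': outer}` → container = {'data': [8, 1, 7]}
`container['data'].append(25)` → outer = [8, 1, 7, 25]; container = {'data': [8, 1, 7, 25]}
`print(outer)` → prints [8, 1, 7, 25]

Answer: [8, 1, 7, 25]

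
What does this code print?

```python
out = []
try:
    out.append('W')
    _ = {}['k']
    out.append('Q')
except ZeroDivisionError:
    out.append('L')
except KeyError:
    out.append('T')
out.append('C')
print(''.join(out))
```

Execution trace: 'W' (try body) → 'T' (except KeyError) → 'C' (after the try/except). Output: WTC

Answer: WTC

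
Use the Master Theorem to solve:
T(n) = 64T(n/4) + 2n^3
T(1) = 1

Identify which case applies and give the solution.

a=64, b=4, f(n)=2n^3. log_4(64) = 3. Since c=3 = 3, Case 2 applies: T(n) = Θ(n^log_b(a) · log n) = O(n^3 log n).

Answer: O(n^3 log n) - Case 2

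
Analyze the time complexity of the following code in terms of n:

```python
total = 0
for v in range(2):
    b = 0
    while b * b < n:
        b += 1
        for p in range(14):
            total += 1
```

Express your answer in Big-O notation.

Each loop level contributes: 1 × √n × 1. Multiplying the contributions gives O(√n).

Answer: O(√n)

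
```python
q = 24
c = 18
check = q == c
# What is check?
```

Trace:
`q = 24` → q = 24
`c = 18` → c = 18
`check = q == c` → check = False
So check = False

Answer: False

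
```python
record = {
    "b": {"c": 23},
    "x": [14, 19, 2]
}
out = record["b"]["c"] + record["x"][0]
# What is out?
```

Trace:
`record = { ...` → record = {'b': {'c': 23}, 'x': [14, 19, 2]}
`out = record["b"]["c"] + record["x"][0]` → out = 37
So out = 37

Answer: 37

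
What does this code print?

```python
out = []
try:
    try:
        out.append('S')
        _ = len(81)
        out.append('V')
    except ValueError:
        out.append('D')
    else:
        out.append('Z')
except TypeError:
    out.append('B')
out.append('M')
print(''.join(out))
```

Execution trace: 'S' (try body) → 'B' (outer except TypeError) → 'M' (after the try/except). Output: SBM

Answer: SBM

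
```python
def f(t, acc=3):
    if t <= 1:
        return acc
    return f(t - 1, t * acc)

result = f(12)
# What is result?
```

Accumulator trace (n, acc): (12, 3) -> (11, 36) -> (10, 396) -> (9, 3960) -> (8, 35640) -> (7, 285120) -> (6, 1995840) -> (5, 11975040) -> (4, 59875200) -> (3, 239500800) -> (2, 718502400) -> (1, 1437004800) -> return 1437004800

Answer: 1437004800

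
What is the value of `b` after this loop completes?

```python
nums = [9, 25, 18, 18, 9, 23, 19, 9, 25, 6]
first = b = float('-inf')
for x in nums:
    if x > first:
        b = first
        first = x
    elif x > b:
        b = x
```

Second largest (with repeats) in [9, 25, 18, 18, 9, 23, 19, 9, 25, 6]
`b` takes the values: -inf → 9 → 18 → 23 → 25

Answer: 25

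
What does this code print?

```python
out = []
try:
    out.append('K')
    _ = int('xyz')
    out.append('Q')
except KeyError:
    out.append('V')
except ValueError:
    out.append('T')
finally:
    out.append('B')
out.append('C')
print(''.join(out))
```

Execution trace: 'K' (try body) → 'T' (except ValueError) → 'B' (finally) → 'C' (after the try/except). Output: KTBC

Answer: KTBC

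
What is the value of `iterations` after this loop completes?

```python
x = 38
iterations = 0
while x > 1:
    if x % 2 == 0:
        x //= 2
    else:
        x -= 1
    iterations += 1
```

Steps to reduce 38 to 1
`iterations` takes the values: 0 → 1 → 2 → 3 → 4 → 5 → 6 → 7

Answer: 7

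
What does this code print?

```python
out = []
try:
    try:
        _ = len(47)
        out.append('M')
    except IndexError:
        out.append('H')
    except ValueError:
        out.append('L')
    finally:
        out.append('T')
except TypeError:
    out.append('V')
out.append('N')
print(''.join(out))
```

Execution trace: 'T' (finally) → 'V' (outer except TypeError) → 'N' (after the try/except). Output: TVN

Answer: TVN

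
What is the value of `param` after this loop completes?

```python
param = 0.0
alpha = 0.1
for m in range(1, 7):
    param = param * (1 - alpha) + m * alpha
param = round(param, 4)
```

Moving average with lr=0.1
`param` takes the values: 0.0 → 0.1 → 0.29 → 0.561 → 0.9049 → 1.31441 → 1.782969 → 1.783

Answer: 1.783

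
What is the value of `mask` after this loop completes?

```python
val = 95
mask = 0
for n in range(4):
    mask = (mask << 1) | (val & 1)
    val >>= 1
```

Reverse lowest 4 bits of 95
`mask` takes the values: 0 → 1 → 3 → 7 → 15

Answer: 15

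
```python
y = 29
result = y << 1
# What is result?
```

Trace:
`y = 29` → y = 29
`result = y << 1` → result = 58
So result = 58

Answer: 58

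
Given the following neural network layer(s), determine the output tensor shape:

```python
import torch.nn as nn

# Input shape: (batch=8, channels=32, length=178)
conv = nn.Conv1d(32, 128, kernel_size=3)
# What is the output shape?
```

Input: (8, 32, 178) -> Output: (8, 128, 176)

Answer: (8, 128, 176)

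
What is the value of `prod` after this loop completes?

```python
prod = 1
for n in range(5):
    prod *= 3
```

3^5 = 243
`prod` takes the values: 1 → 3 → 9 → 27 → 81 → 243

Answer: 243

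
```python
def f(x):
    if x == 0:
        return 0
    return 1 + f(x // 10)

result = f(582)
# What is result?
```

Count of digits of 582: 3

Answer: 3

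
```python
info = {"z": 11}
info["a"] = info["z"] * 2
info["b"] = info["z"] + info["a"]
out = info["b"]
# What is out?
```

Trace:
`info = {"z": 11}` → info = {'z': 11}
`info["a"] = info["z"] * 2` → info = {'z': 11, 'a': 22}
`info["b"] = info["z"] + info["a"]` → info = {'z': 11, 'a': 22, 'b': 33}
`out = info["b"]` → out = 33
So out = 33

Answer: 33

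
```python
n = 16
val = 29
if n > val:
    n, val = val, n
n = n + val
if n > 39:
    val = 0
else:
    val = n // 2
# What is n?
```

Trace:
`n = 16` → n = 16
`val = 29` → val = 29
`if n > val: ...` → n > val is False → no variable changes
`n = n + val` → n = 45
`if n > 39: ...` → n > 39 is True → val = 0
So n = 45

Answer: 45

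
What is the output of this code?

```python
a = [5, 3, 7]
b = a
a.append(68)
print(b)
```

Key concept: basic list aliasing.
Step by step:
`a = [5, 3, 7]` → a = [5, 3, 7]
`b = a` → b = [5, 3, 7] (same object as a)
`a.append(68)` → a = [5, 3, 7, 68] (same object as b); b = [5, 3, 7, 68] (same object as a)
`print(b)` → prints [5, 3, 7, 68]

Answer: [5, 3, 7, 68]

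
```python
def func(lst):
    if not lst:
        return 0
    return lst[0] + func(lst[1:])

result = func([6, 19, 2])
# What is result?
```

6 + 19 + 2 + 0 = 27

Answer: 27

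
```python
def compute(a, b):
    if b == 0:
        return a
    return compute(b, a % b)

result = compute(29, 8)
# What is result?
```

compute(29, 8) -> compute(8, 5) -> compute(5, 3) -> compute(3, 2) -> compute(2, 1) -> compute(1, 0) -> 1

Answer: 1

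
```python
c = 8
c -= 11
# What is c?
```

Trace:
`c = 8` → c = 8
`c -= 11` → c = -3
So c = -3

Answer: -3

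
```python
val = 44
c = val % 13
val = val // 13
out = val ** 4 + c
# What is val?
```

Trace:
`val = 44` → val = 44
`c = val % 13` → c = 5
`val = val // 13` → val = 3
`out = val ** 4 + c` → out = 86
So val = 3

Answer: 3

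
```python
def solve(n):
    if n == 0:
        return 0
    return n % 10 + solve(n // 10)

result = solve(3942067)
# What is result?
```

Sum of digits of 3942067: 7 + 6 + 0 + 2 + 4 + 9 + 3 = 31

Answer: 31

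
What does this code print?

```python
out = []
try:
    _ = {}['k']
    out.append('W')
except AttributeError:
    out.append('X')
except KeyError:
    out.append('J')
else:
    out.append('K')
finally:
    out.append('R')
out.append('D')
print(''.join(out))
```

Execution trace: 'J' (except KeyError) → 'R' (finally) → 'D' (after the try/except). Output: JRD

Answer: JRD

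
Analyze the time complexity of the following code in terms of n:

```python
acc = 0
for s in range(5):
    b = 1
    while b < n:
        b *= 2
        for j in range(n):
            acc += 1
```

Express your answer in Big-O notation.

Each loop level contributes: 1 × log n × n. Multiplying the contributions gives O(n log n).

Answer: O(n log n)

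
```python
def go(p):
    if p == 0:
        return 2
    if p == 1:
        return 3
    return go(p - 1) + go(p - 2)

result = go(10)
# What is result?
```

Build up from base cases: go(0)=2, go(1)=3, go(2)=5, go(3)=8, go(4)=13, go(5)=21, go(6)=34, ..., go(10)=233

Answer: 233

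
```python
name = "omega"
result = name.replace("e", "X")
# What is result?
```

Trace:
`name = "omega"` → name = 'omega'
`result = name.replace("e", "X")` → result = 'omXga'
So result = 'omXga'

Answer: 'omXga'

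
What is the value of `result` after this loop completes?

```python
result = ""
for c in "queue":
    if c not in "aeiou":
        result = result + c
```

Remove vowels from 'queue'
`result` takes the values: "" → "q"

Answer: "q"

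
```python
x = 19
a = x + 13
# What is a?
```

Trace:
`x = 19` → x = 19
`a = x + 13` → a = 32
So a = 32

Answer: 32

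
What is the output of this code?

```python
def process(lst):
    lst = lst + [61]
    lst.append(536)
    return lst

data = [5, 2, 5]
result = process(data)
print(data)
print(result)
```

Key concept: rebinding parameter vs mutation.
Step by step:
`data = [5, 2, 5]` → data = [5, 2, 5]
`result = process(data)` → result = [5, 2, 5, 61, 536]
`print(data)` → prints [5, 2, 5]
`print(result)` → prints [5, 2, 5, 61, 536]

Answer:
[5, 2, 5]
[5, 2, 5, 61, 536]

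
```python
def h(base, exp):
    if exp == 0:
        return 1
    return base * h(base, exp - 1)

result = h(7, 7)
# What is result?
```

h(7, 7) = 7 * 7 * 7 * 7 * 7 * 7 * 7 = 823543

Answer: 823543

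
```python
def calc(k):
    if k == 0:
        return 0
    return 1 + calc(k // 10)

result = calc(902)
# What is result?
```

Count of digits of 902: 3

Answer: 3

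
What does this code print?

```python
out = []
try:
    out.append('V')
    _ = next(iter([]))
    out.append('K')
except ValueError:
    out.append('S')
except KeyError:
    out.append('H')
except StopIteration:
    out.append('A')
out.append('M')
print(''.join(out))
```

Execution trace: 'V' (try body) → 'A' (except StopIteration) → 'M' (after the try/except). Output: VAM

Answer: VAM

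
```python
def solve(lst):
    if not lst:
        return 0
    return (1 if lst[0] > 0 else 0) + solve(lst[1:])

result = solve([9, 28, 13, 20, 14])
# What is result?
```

Count of positive elements in [9, 28, 13, 20, 14] = 5

Answer: 5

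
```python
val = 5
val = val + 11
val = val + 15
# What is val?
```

Trace:
`val = 5` → val = 5
`val = val + 11` → val = 16
`val = val + 15` → val = 31
So val = 31

Answer: 31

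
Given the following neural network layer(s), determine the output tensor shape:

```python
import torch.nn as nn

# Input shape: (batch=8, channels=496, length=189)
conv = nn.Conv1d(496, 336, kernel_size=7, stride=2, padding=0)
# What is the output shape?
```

Input: (8, 496, 189) -> Output: (8, 336, 92)

Answer: (8, 336, 92)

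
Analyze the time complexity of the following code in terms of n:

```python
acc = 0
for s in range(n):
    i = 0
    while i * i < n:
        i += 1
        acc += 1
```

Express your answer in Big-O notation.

Each loop level contributes: n × √n. Multiplying the contributions gives O(n√n).

Answer: O(n√n)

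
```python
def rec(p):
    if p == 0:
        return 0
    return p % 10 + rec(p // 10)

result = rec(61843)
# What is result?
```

Sum of digits of 61843: 3 + 4 + 8 + 1 + 6 = 22

Answer: 22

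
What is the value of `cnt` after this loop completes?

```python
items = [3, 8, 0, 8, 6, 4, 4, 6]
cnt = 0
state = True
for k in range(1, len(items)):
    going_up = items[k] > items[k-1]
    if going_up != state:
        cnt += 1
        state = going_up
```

Count direction changes in [3, 8, 0, 8, 6, 4, 4, 6]
`cnt` takes the values: 0 → 1 → 2 → 3 → 4

Answer: 4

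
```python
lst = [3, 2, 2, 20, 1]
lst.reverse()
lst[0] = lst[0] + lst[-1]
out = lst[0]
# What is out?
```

Trace:
`lst = [3, 2, 2, 20, 1]` → lst = [3, 2, 2, 20, 1]
`lst.reverse()` → lst = [1, 20, 2, 2, 3]
`lst[0] = lst[0] + lst[-1]` → lst = [4, 20, 2, 2, 3]
`out = lst[0]` → out = 4
So out = 4

Answer: 4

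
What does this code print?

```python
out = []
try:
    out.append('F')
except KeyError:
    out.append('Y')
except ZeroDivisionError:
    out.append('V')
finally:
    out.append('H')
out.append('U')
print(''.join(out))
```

Execution trace: 'F' (try body, no exception) → 'H' (finally) → 'U' (after the try/except). Output: FHU

Answer: FHU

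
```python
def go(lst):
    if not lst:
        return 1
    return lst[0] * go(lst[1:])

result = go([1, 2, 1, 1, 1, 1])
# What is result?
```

Product over [1, 2, 1, 1, 1, 1] = 1 * 2 * 1 * 1 * 1 * 1 = 2

Answer: 2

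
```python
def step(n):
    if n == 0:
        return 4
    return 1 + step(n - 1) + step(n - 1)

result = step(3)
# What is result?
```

step(n) = 1 + 2·step(n-1), step(0)=4. Closed form: (4+1)·2^3 - 1 = 39.

Answer: 39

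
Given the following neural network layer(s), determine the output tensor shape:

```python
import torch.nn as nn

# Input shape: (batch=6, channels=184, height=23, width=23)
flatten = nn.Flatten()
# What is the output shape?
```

Input: (6, 184, 23, 23) -> Output: (6, 97336)

Answer: (6, 97336)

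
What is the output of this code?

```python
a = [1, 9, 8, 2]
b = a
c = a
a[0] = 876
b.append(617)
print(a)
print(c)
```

Key concept: multiple aliases.
Step by step:
`a = [1, 9, 8, 2]` → a = [1, 9, 8, 2]
`b = a` → b = [1, 9, 8, 2] (same object as a)
`c = a` → c = [1, 9, 8, 2] (same object as a, b)
`a[0] = 876` → a = [876, 9, 8, 2] (same object as b, c); b = [876, 9, 8, 2] (same object as a, c); c = [876, 9, 8, 2] (same object as a, b)
`b.append(617)` → a = [876, 9, 8, 2, 617] (same object as b, c); b = [876, 9, 8, 2, 617] (same object as a, c); c = [876, 9, 8, 2, 617] (same object as a, b)
`print(a)` → prints [876, 9, 8, 2, 617]
`print(c)` → prints [876, 9, 8, 2, 617]

Answer:
[876, 9, 8, 2, 617]
[876, 9, 8, 2, 617]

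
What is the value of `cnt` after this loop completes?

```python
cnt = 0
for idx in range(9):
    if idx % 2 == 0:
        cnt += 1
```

Count numbers divisible by 2 in range(9)
`cnt` takes the values: 0 → 1 → 2 → 3 → 4 → 5

Answer: 5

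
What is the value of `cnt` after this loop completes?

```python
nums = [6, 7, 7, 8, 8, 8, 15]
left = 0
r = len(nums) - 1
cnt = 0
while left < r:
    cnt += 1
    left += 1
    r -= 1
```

Iterations until pointers meet (list length 7)
`cnt` takes the values: 0 → 1 → 2 → 3

Answer: 3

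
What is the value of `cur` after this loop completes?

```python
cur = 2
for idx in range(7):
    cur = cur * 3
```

Multiply by 3, 7 times: 2 * 3^7 = 4374
`cur` takes the values: 2 → 6 → 18 → 54 → 162 → 486 → 1458 → 4374

Answer: 4374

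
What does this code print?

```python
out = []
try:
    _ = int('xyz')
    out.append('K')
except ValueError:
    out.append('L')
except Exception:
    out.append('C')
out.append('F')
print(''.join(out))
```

Execution trace: 'L' (except ValueError) → 'F' (after the try/except). Output: LF

Answer: LF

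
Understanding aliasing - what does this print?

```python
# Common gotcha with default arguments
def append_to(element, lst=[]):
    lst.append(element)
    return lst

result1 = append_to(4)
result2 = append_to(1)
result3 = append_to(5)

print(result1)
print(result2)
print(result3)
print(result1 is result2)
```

Key concept: mutable default argument gotcha.
Step by step:
`result1 = append_to(4)` → result1 = [4]
`result2 = append_to(1)` → result1 = [4, 1] (same object as result2); result2 = [4, 1] (same object as result1)
`result3 = append_to(5)` → result1 = [4, 1, 5] (same object as result2, result3); result2 = [4, 1, 5] (same object as result1, result3); result3 = [4, 1, 5] (same object as result1, result2)
`print(result1)` → prints [4, 1, 5]
`print(result2)` → prints [4, 1, 5]
`print(result3)` → prints [4, 1, 5]
`print(result1 is result2)` → prints True

Answer:
[4, 1, 5]
[4, 1, 5]
[4, 1, 5]
True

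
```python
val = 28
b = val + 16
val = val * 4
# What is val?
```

Trace:
`val = 28` → val = 28
`b = val + 16` → b = 44
`val = val * 4` → val = 112
So val = 112

Answer: 112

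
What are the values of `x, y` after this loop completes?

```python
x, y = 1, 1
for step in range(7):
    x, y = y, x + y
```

Fibonacci: after 7 iterations
`x, y` takes the values: (1, 1) → (1, 2) → (2, 3) → (3, 5) → (5, 8) → (8, 13) → (13, 21) → (21, 34)

Answer: 21, 34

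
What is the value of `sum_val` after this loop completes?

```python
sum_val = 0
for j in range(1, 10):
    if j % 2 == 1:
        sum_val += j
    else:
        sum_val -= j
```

Add odd, subtract even
`sum_val` takes the values: 0 → 1 → -1 → 2 → -2 → 3 → -3 → 4 → -4 → 5

Answer: 5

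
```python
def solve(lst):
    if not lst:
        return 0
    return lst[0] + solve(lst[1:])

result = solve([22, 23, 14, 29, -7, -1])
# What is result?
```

22 + 23 + 14 + 29 + (-7) + (-1) + 0 = 80

Answer: 80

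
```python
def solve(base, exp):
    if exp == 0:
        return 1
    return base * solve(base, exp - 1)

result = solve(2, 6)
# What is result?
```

solve(2, 6) = 2 * 2 * 2 * 2 * 2 * 2 = 64

Answer: 64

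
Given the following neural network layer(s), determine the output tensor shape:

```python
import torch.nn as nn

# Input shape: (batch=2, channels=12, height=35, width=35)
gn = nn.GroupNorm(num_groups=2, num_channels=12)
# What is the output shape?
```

Input: (2, 12, 35, 35) -> Output: (2, 12, 35, 35)

Answer: (2, 12, 35, 35)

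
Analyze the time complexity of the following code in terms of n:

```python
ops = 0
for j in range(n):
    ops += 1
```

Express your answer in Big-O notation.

Each loop level contributes: n. Multiplying the contributions gives O(n).

Answer: O(n)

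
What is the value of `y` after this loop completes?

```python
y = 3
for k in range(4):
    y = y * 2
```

Multiply by 2, 4 times: 3 * 2^4 = 48
`y` takes the values: 3 → 6 → 12 → 24 → 48

Answer: 48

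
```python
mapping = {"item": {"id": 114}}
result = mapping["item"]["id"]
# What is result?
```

Trace:
`mapping = {"item": {"id": 114}}` → mapping = {'item': {'id': 114}}
`result = mapping["item"]["id"]` → result = 114
So result = 114

Answer: 114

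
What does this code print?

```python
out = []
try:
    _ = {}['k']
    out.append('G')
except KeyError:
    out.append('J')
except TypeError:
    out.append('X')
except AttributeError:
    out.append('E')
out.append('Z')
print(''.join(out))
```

Execution trace: 'J' (except KeyError) → 'Z' (after the try/except). Output: JZ

Answer: JZ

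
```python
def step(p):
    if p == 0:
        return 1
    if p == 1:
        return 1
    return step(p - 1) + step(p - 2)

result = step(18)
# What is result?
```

Build up from base cases: step(0)=1, step(1)=1, step(2)=2, step(3)=3, step(4)=5, step(5)=8, step(6)=13, ..., step(18)=4181

Answer: 4181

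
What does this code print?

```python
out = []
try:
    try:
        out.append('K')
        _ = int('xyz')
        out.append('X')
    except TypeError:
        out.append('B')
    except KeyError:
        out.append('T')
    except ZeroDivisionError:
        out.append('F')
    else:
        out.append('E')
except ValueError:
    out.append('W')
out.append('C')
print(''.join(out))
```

Execution trace: 'K' (try body) → 'W' (outer except ValueError) → 'C' (after the try/except). Output: KWC

Answer: KWC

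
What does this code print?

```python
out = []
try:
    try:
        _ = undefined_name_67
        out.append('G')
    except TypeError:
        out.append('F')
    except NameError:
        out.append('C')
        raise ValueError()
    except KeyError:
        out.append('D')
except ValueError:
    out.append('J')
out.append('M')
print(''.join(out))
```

Execution trace: 'C' (inner except NameError) → 'J' (outer except ValueError) → 'M' (after the try/except). Output: CJM

Answer: CJM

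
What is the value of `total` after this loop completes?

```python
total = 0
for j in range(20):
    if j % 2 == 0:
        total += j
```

Sum of even numbers 0 to 19
`total` takes the values: 0 → 2 → 6 → 12 → 20 → 30 → 42 → 56 → 72 → 90

Answer: 90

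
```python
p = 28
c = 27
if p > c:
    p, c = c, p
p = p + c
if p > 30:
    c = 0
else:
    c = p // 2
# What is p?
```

Trace:
`p = 28` → p = 28
`c = 27` → c = 27
`if p > c: ...` → p > c is True → p = 27; c = 28
`p = p + c` → p = 55
`if p > 30: ...` → p > 30 is True → c = 0
So p = 55

Answer: 55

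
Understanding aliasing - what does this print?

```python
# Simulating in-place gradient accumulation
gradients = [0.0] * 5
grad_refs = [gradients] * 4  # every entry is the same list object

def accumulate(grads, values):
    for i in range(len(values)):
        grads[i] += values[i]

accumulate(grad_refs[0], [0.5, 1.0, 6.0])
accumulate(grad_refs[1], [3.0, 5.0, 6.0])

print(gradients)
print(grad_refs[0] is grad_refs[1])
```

Key concept: gradient accumulation aliasing.
Step by step:
`gradients = [0.0] * 5` → gradients = [0.0, 0.0, 0.0, 0.0, 0.0]
`grad_refs = [gradients] * 4` → grad_refs = [[0.0, 0.0, 0.0, 0.0, 0.0], [0.0, 0.0, 0.0, 0.0, 0.0], [0.0, 0.0, 0.0, 0.0, 0.0], [0.0, 0.0, 0.0, 0.0, 0.0]]
`accumulate(grad_refs[0], [0.5, 1.0, 6.0])` → gradients = [0.5, 1.0, 6.0, 0.0, 0.0]; grad_refs = [[0.5, 1.0, 6.0, 0.0, 0.0], [0.5, 1.0, 6.0, 0.0, 0.0], [0.5, 1.0, 6.0, 0.0, 0.0], [0.5, 1.0, 6.0, 0.0, 0.0]]
`accumulate(grad_refs[1], [3.0, 5.0, 6.0])` → gradients = [3.5, 6.0, 12.0, 0.0, 0.0]; grad_refs = [[3.5, 6.0, 12.0, 0.0, 0.0], [3.5, 6.0, 12.0, 0.0, 0.0], [3.5, 6.0, 12.0, 0.0, 0.0], [3.5, 6.0, 12.0, 0.0, 0.0]]
`print(gradients)` → prints [3.5, 6.0, 12.0, 0.0, 0.0]
`print(grad_refs[0] is grad_refs[1])` → prints True

Answer:
[3.5, 6.0, 12.0, 0.0, 0.0]
True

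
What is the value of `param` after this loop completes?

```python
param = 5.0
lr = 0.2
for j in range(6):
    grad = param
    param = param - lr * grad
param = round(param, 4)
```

Gradient descent: w = 5.0 * (1 - 0.2)^6
`param` takes the values: 5.0 → 4.0 → 3.2 → 2.56 → 2.048 → 1.6384 → 1.31072 → 1.3107

Answer: 1.3107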